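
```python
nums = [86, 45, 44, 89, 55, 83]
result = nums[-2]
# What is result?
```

nums has length 6. Negative index -2 maps to positive index 6 + (-2) = 4. nums[4] = 55.

55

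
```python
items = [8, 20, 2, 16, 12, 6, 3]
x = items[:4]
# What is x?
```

items has length 7. The slice items[:4] selects indices [0, 1, 2, 3] (0->8, 1->20, 2->2, 3->16), giving [8, 20, 2, 16].

[8, 20, 2, 16]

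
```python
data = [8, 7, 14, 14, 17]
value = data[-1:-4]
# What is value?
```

data has length 5. The slice data[-1:-4] resolves to an empty index range, so the result is [].

[]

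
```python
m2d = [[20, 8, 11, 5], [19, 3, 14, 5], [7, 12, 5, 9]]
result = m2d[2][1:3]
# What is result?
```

m2d[2] = [7, 12, 5, 9]. m2d[2] has length 4. The slice m2d[2][1:3] selects indices [1, 2] (1->12, 2->5), giving [12, 5].

[12, 5]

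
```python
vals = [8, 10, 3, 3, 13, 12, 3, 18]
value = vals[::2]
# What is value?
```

vals has length 8. The slice vals[::2] selects indices [0, 2, 4, 6] (0->8, 2->3, 4->13, 6->3), giving [8, 3, 13, 3].

[8, 3, 13, 3]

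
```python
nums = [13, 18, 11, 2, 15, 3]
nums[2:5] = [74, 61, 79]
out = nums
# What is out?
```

nums starts as [13, 18, 11, 2, 15, 3] (length 6). The slice nums[2:5] covers indices [2, 3, 4] with values [11, 2, 15]. Replacing that slice with [74, 61, 79] (same length) produces [13, 18, 74, 61, 79, 3].

[13, 18, 74, 61, 79, 3]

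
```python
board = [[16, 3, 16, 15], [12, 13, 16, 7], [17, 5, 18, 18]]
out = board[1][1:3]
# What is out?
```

board[1] = [12, 13, 16, 7]. board[1] has length 4. The slice board[1][1:3] selects indices [1, 2] (1->13, 2->16), giving [13, 16].

[13, 16]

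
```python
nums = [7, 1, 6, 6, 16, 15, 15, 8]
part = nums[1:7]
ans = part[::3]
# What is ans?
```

nums has length 8. The slice nums[1:7] selects indices [1, 2, 3, 4, 5, 6] (1->1, 2->6, 3->6, 4->16, 5->15, 6->15), giving [1, 6, 6, 16, 15, 15]. So part = [1, 6, 6, 16, 15, 15]. part has length 6. The slice part[::3] selects indices [0, 3] (0->1, 3->16), giving [1, 16].

[1, 16]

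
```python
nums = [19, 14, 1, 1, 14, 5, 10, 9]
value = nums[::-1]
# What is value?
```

nums has length 8. The slice nums[::-1] selects indices [7, 6, 5, 4, 3, 2, 1, 0] (7->9, 6->10, 5->5, 4->14, 3->1, 2->1, 1->14, 0->19), giving [9, 10, 5, 14, 1, 1, 14, 19].

[9, 10, 5, 14, 1, 1, 14, 19]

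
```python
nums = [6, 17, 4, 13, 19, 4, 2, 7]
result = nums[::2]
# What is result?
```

nums has length 8. The slice nums[::2] selects indices [0, 2, 4, 6] (0->6, 2->4, 4->19, 6->2), giving [6, 4, 19, 2].

[6, 4, 19, 2]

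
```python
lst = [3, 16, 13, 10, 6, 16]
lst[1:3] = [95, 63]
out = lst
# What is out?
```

lst starts as [3, 16, 13, 10, 6, 16] (length 6). The slice lst[1:3] covers indices [1, 2] with values [16, 13]. Replacing that slice with [95, 63] (same length) produces [3, 95, 63, 10, 6, 16].

[3, 95, 63, 10, 6, 16]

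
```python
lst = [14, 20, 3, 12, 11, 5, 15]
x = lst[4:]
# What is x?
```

lst has length 7. The slice lst[4:] selects indices [4, 5, 6] (4->11, 5->5, 6->15), giving [11, 5, 15].

[11, 5, 15]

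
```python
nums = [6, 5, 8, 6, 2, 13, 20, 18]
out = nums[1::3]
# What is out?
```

nums has length 8. The slice nums[1::3] selects indices [1, 4, 7] (1->5, 4->2, 7->18), giving [5, 2, 18].

[5, 2, 18]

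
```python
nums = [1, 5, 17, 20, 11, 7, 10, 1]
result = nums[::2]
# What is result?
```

nums has length 8. The slice nums[::2] selects indices [0, 2, 4, 6] (0->1, 2->17, 4->11, 6->10), giving [1, 17, 11, 10].

[1, 17, 11, 10]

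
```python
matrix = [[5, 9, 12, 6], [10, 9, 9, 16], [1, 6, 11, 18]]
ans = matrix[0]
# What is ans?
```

matrix has 3 rows. Row 0 is [5, 9, 12, 6].

[5, 9, 12, 6]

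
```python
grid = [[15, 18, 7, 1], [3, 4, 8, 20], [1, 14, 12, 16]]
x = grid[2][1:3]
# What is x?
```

grid[2] = [1, 14, 12, 16]. grid[2] has length 4. The slice grid[2][1:3] selects indices [1, 2] (1->14, 2->12), giving [14, 12].

[14, 12]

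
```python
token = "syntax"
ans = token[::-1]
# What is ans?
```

token has length 6. The slice token[::-1] selects indices [5, 4, 3, 2, 1, 0] (5->'x', 4->'a', 3->'t', 2->'n', 1->'y', 0->'s'), giving 'xatnys'.

'xatnys'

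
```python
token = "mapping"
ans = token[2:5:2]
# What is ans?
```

token has length 7. The slice token[2:5:2] selects indices [2, 4] (2->'p', 4->'i'), giving 'pi'.

'pi'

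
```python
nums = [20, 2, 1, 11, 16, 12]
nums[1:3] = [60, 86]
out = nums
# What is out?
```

nums starts as [20, 2, 1, 11, 16, 12] (length 6). The slice nums[1:3] covers indices [1, 2] with values [2, 1]. Replacing that slice with [60, 86] (same length) produces [20, 60, 86, 11, 16, 12].

[20, 60, 86, 11, 16, 12]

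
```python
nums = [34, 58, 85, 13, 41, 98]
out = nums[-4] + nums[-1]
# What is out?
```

nums has length 6. Negative index -4 maps to positive index 6 + (-4) = 2. nums[2] = 85.
nums has length 6. Negative index -1 maps to positive index 6 + (-1) = 5. nums[5] = 98.
Sum: 85 + 98 = 183.

183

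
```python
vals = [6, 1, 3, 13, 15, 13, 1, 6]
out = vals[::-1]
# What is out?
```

vals has length 8. The slice vals[::-1] selects indices [7, 6, 5, 4, 3, 2, 1, 0] (7->6, 6->1, 5->13, 4->15, 3->13, 2->3, 1->1, 0->6), giving [6, 1, 13, 15, 13, 3, 1, 6].

[6, 1, 13, 15, 13, 3, 1, 6]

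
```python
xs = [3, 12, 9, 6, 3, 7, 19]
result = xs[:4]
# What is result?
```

xs has length 7. The slice xs[:4] selects indices [0, 1, 2, 3] (0->3, 1->12, 2->9, 3->6), giving [3, 12, 9, 6].

[3, 12, 9, 6]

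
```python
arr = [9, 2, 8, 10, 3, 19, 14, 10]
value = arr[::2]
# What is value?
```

arr has length 8. The slice arr[::2] selects indices [0, 2, 4, 6] (0->9, 2->8, 4->3, 6->14), giving [9, 8, 3, 14].

[9, 8, 3, 14]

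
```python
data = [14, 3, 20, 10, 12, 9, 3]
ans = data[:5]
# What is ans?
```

data has length 7. The slice data[:5] selects indices [0, 1, 2, 3, 4] (0->14, 1->3, 2->20, 3->10, 4->12), giving [14, 3, 20, 10, 12].

[14, 3, 20, 10, 12]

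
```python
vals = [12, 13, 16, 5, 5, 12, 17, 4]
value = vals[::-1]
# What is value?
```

vals has length 8. The slice vals[::-1] selects indices [7, 6, 5, 4, 3, 2, 1, 0] (7->4, 6->17, 5->12, 4->5, 3->5, 2->16, 1->13, 0->12), giving [4, 17, 12, 5, 5, 16, 13, 12].

[4, 17, 12, 5, 5, 16, 13, 12]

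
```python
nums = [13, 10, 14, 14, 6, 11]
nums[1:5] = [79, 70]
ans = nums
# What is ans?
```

nums starts as [13, 10, 14, 14, 6, 11] (length 6). The slice nums[1:5] covers indices [1, 2, 3, 4] with values [10, 14, 14, 6]. Replacing that slice with [79, 70] (different length) produces [13, 79, 70, 11].

[13, 79, 70, 11]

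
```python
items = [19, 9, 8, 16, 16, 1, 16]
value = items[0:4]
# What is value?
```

items has length 7. The slice items[0:4] selects indices [0, 1, 2, 3] (0->19, 1->9, 2->8, 3->16), giving [19, 9, 8, 16].

[19, 9, 8, 16]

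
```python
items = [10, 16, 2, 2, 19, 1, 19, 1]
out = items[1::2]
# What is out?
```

items has length 8. The slice items[1::2] selects indices [1, 3, 5, 7] (1->16, 3->2, 5->1, 7->1), giving [16, 2, 1, 1].

[16, 2, 1, 1]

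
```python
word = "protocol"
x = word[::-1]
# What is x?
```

word has length 8. The slice word[::-1] selects indices [7, 6, 5, 4, 3, 2, 1, 0] (7->'l', 6->'o', 5->'c', 4->'o', 3->'t', 2->'o', 1->'r', 0->'p'), giving 'locotorp'.

'locotorp'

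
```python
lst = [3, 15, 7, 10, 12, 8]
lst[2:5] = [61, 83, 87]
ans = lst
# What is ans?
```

lst starts as [3, 15, 7, 10, 12, 8] (length 6). The slice lst[2:5] covers indices [2, 3, 4] with values [7, 10, 12]. Replacing that slice with [61, 83, 87] (same length) produces [3, 15, 61, 83, 87, 8].

[3, 15, 61, 83, 87, 8]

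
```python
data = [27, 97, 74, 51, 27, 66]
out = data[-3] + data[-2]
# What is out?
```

data has length 6. Negative index -3 maps to positive index 6 + (-3) = 3. data[3] = 51.
data has length 6. Negative index -2 maps to positive index 6 + (-2) = 4. data[4] = 27.
Sum: 51 + 27 = 78.

78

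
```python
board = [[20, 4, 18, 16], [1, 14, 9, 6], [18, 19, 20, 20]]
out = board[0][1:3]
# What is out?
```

board[0] = [20, 4, 18, 16]. board[0] has length 4. The slice board[0][1:3] selects indices [1, 2] (1->4, 2->18), giving [4, 18].

[4, 18]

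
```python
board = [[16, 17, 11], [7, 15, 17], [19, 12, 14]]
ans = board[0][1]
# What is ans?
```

board[0] = [16, 17, 11]. Taking column 1 of that row yields 17.

17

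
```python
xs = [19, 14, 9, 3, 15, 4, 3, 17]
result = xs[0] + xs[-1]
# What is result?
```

xs has length 8. xs[0] = 19.
xs has length 8. Negative index -1 maps to positive index 8 + (-1) = 7. xs[7] = 17.
Sum: 19 + 17 = 36.

36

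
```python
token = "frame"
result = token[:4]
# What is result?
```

token has length 5. The slice token[:4] selects indices [0, 1, 2, 3] (0->'f', 1->'r', 2->'a', 3->'m'), giving 'fram'.

'fram'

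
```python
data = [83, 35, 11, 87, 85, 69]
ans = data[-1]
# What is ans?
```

data has length 6. Negative index -1 maps to positive index 6 + (-1) = 5. data[5] = 69.

69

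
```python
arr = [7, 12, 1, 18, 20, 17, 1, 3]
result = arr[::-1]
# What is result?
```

arr has length 8. The slice arr[::-1] selects indices [7, 6, 5, 4, 3, 2, 1, 0] (7->3, 6->1, 5->17, 4->20, 3->18, 2->1, 1->12, 0->7), giving [3, 1, 17, 20, 18, 1, 12, 7].

[3, 1, 17, 20, 18, 1, 12, 7]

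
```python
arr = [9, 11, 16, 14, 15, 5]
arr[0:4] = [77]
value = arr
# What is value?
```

arr starts as [9, 11, 16, 14, 15, 5] (length 6). The slice arr[0:4] covers indices [0, 1, 2, 3] with values [9, 11, 16, 14]. Replacing that slice with [77] (different length) produces [77, 15, 5].

[77, 15, 5]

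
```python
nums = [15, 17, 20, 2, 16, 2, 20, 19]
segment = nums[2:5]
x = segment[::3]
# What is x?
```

nums has length 8. The slice nums[2:5] selects indices [2, 3, 4] (2->20, 3->2, 4->16), giving [20, 2, 16]. So segment = [20, 2, 16]. segment has length 3. The slice segment[::3] selects indices [0] (0->20), giving [20].

[20]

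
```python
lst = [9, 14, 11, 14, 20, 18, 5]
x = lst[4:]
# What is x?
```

lst has length 7. The slice lst[4:] selects indices [4, 5, 6] (4->20, 5->18, 6->5), giving [20, 18, 5].

[20, 18, 5]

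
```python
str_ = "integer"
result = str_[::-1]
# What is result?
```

str_ has length 7. The slice str_[::-1] selects indices [6, 5, 4, 3, 2, 1, 0] (6->'r', 5->'e', 4->'g', 3->'e', 2->'t', 1->'n', 0->'i'), giving 'regetni'.

'regetni'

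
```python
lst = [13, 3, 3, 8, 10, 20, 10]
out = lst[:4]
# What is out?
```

lst has length 7. The slice lst[:4] selects indices [0, 1, 2, 3] (0->13, 1->3, 2->3, 3->8), giving [13, 3, 3, 8].

[13, 3, 3, 8]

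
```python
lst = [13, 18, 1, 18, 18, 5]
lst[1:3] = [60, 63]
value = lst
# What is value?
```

lst starts as [13, 18, 1, 18, 18, 5] (length 6). The slice lst[1:3] covers indices [1, 2] with values [18, 1]. Replacing that slice with [60, 63] (same length) produces [13, 60, 63, 18, 18, 5].

[13, 60, 63, 18, 18, 5]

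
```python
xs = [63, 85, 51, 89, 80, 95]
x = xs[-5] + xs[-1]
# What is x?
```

xs has length 6. Negative index -5 maps to positive index 6 + (-5) = 1. xs[1] = 85.
xs has length 6. Negative index -1 maps to positive index 6 + (-1) = 5. xs[5] = 95.
Sum: 85 + 95 = 180.

180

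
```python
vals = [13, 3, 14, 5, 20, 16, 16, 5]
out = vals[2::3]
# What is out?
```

vals has length 8. The slice vals[2::3] selects indices [2, 5] (2->14, 5->16), giving [14, 16].

[14, 16]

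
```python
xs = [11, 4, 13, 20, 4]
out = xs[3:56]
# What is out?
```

xs has length 5. The slice xs[3:56] selects indices [3, 4] (3->20, 4->4), giving [20, 4].

[20, 4]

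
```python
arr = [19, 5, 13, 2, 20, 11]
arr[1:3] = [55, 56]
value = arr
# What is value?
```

arr starts as [19, 5, 13, 2, 20, 11] (length 6). The slice arr[1:3] covers indices [1, 2] with values [5, 13]. Replacing that slice with [55, 56] (same length) produces [19, 55, 56, 2, 20, 11].

[19, 55, 56, 2, 20, 11]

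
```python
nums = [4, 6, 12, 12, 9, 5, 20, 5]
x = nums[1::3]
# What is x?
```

nums has length 8. The slice nums[1::3] selects indices [1, 4, 7] (1->6, 4->9, 7->5), giving [6, 9, 5].

[6, 9, 5]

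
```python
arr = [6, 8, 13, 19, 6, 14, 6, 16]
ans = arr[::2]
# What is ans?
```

arr has length 8. The slice arr[::2] selects indices [0, 2, 4, 6] (0->6, 2->13, 4->6, 6->6), giving [6, 13, 6, 6].

[6, 13, 6, 6]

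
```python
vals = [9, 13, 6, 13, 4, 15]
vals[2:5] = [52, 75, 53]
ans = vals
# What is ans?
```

vals starts as [9, 13, 6, 13, 4, 15] (length 6). The slice vals[2:5] covers indices [2, 3, 4] with values [6, 13, 4]. Replacing that slice with [52, 75, 53] (same length) produces [9, 13, 52, 75, 53, 15].

[9, 13, 52, 75, 53, 15]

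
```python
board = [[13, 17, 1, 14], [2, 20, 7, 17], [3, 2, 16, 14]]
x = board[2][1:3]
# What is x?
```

board[2] = [3, 2, 16, 14]. board[2] has length 4. The slice board[2][1:3] selects indices [1, 2] (1->2, 2->16), giving [2, 16].

[2, 16]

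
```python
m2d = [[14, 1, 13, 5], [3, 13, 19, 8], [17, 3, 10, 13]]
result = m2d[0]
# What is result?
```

m2d has 3 rows. Row 0 is [14, 1, 13, 5].

[14, 1, 13, 5]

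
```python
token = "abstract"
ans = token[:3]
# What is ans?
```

token has length 8. The slice token[:3] selects indices [0, 1, 2] (0->'a', 1->'b', 2->'s'), giving 'abs'.

'abs'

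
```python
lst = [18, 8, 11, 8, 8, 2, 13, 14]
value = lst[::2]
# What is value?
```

lst has length 8. The slice lst[::2] selects indices [0, 2, 4, 6] (0->18, 2->11, 4->8, 6->13), giving [18, 11, 8, 13].

[18, 11, 8, 13]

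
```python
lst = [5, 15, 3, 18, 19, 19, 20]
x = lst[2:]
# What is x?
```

lst has length 7. The slice lst[2:] selects indices [2, 3, 4, 5, 6] (2->3, 3->18, 4->19, 5->19, 6->20), giving [3, 18, 19, 19, 20].

[3, 18, 19, 19, 20]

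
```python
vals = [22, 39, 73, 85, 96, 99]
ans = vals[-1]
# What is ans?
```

vals has length 6. Negative index -1 maps to positive index 6 + (-1) = 5. vals[5] = 99.

99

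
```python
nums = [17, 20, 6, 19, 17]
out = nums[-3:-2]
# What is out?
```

nums has length 5. The slice nums[-3:-2] selects indices [2] (2->6), giving [6].

[6]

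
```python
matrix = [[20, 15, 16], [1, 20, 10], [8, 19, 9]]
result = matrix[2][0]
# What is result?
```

matrix[2] = [8, 19, 9]. Taking column 0 of that row yields 8.

8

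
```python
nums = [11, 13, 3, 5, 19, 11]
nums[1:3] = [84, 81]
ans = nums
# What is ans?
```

nums starts as [11, 13, 3, 5, 19, 11] (length 6). The slice nums[1:3] covers indices [1, 2] with values [13, 3]. Replacing that slice with [84, 81] (same length) produces [11, 84, 81, 5, 19, 11].

[11, 84, 81, 5, 19, 11]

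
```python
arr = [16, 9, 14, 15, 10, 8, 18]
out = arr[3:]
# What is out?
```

arr has length 7. The slice arr[3:] selects indices [3, 4, 5, 6] (3->15, 4->10, 5->8, 6->18), giving [15, 10, 8, 18].

[15, 10, 8, 18]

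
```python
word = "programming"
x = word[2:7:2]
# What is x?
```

word has length 11. The slice word[2:7:2] selects indices [2, 4, 6] (2->'o', 4->'r', 6->'m'), giving 'orm'.

'orm'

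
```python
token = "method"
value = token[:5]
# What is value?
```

token has length 6. The slice token[:5] selects indices [0, 1, 2, 3, 4] (0->'m', 1->'e', 2->'t', 3->'h', 4->'o'), giving 'metho'.

'metho'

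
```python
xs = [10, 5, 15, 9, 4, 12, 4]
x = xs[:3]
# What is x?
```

xs has length 7. The slice xs[:3] selects indices [0, 1, 2] (0->10, 1->5, 2->15), giving [10, 5, 15].

[10, 5, 15]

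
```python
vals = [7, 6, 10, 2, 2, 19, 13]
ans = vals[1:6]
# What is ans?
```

vals has length 7. The slice vals[1:6] selects indices [1, 2, 3, 4, 5] (1->6, 2->10, 3->2, 4->2, 5->19), giving [6, 10, 2, 2, 19].

[6, 10, 2, 2, 19]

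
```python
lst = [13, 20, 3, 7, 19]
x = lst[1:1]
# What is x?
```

lst has length 5. The slice lst[1:1] resolves to an empty index range, so the result is [].

[]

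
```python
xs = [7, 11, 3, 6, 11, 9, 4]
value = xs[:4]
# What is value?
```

xs has length 7. The slice xs[:4] selects indices [0, 1, 2, 3] (0->7, 1->11, 2->3, 3->6), giving [7, 11, 3, 6].

[7, 11, 3, 6]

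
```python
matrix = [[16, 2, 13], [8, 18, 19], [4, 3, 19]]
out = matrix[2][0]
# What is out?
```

matrix[2] = [4, 3, 19]. Taking column 0 of that row yields 4.

4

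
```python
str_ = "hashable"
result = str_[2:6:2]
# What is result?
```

str_ has length 8. The slice str_[2:6:2] selects indices [2, 4] (2->'s', 4->'a'), giving 'sa'.

'sa'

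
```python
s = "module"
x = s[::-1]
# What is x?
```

s has length 6. The slice s[::-1] selects indices [5, 4, 3, 2, 1, 0] (5->'e', 4->'l', 3->'u', 2->'d', 1->'o', 0->'m'), giving 'eludom'.

'eludom'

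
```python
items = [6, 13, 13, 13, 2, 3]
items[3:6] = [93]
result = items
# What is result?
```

items starts as [6, 13, 13, 13, 2, 3] (length 6). The slice items[3:6] covers indices [3, 4, 5] with values [13, 2, 3]. Replacing that slice with [93] (different length) produces [6, 13, 13, 93].

[6, 13, 13, 93]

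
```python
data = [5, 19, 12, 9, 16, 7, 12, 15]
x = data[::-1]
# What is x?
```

data has length 8. The slice data[::-1] selects indices [7, 6, 5, 4, 3, 2, 1, 0] (7->15, 6->12, 5->7, 4->16, 3->9, 2->12, 1->19, 0->5), giving [15, 12, 7, 16, 9, 12, 19, 5].

[15, 12, 7, 16, 9, 12, 19, 5]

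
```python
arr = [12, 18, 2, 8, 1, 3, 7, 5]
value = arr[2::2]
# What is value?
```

arr has length 8. The slice arr[2::2] selects indices [2, 4, 6] (2->2, 4->1, 6->7), giving [2, 1, 7].

[2, 1, 7]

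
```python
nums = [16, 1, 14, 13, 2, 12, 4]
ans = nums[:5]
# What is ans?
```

nums has length 7. The slice nums[:5] selects indices [0, 1, 2, 3, 4] (0->16, 1->1, 2->14, 3->13, 4->2), giving [16, 1, 14, 13, 2].

[16, 1, 14, 13, 2]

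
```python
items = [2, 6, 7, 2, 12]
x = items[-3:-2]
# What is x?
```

items has length 5. The slice items[-3:-2] selects indices [2] (2->7), giving [7].

[7]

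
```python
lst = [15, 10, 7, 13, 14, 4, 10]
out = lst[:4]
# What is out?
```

lst has length 7. The slice lst[:4] selects indices [0, 1, 2, 3] (0->15, 1->10, 2->7, 3->13), giving [15, 10, 7, 13].

[15, 10, 7, 13]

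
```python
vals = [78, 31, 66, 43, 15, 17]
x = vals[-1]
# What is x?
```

vals has length 6. Negative index -1 maps to positive index 6 + (-1) = 5. vals[5] = 17.

17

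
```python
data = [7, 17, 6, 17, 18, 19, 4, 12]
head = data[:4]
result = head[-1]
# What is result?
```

data has length 8. The slice data[:4] selects indices [0, 1, 2, 3] (0->7, 1->17, 2->6, 3->17), giving [7, 17, 6, 17]. So head = [7, 17, 6, 17]. Then head[-1] = 17.

17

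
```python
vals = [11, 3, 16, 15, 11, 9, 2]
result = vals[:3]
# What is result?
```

vals has length 7. The slice vals[:3] selects indices [0, 1, 2] (0->11, 1->3, 2->16), giving [11, 3, 16].

[11, 3, 16]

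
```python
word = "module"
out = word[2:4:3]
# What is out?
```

word has length 6. The slice word[2:4:3] selects indices [2] (2->'d'), giving 'd'.

'd'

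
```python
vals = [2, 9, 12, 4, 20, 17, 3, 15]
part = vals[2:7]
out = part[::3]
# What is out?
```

vals has length 8. The slice vals[2:7] selects indices [2, 3, 4, 5, 6] (2->12, 3->4, 4->20, 5->17, 6->3), giving [12, 4, 20, 17, 3]. So part = [12, 4, 20, 17, 3]. part has length 5. The slice part[::3] selects indices [0, 3] (0->12, 3->17), giving [12, 17].

[12, 17]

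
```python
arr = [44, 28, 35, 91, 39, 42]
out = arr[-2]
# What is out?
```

arr has length 6. Negative index -2 maps to positive index 6 + (-2) = 4. arr[4] = 39.

39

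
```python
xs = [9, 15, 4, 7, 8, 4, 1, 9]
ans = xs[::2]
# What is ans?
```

xs has length 8. The slice xs[::2] selects indices [0, 2, 4, 6] (0->9, 2->4, 4->8, 6->1), giving [9, 4, 8, 1].

[9, 4, 8, 1]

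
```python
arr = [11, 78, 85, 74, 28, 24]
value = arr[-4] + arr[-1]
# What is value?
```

arr has length 6. Negative index -4 maps to positive index 6 + (-4) = 2. arr[2] = 85.
arr has length 6. Negative index -1 maps to positive index 6 + (-1) = 5. arr[5] = 24.
Sum: 85 + 24 = 109.

109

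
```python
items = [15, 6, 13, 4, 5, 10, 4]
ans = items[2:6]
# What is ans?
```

items has length 7. The slice items[2:6] selects indices [2, 3, 4, 5] (2->13, 3->4, 4->5, 5->10), giving [13, 4, 5, 10].

[13, 4, 5, 10]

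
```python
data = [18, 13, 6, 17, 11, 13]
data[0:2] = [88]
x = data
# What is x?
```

data starts as [18, 13, 6, 17, 11, 13] (length 6). The slice data[0:2] covers indices [0, 1] with values [18, 13]. Replacing that slice with [88] (different length) produces [88, 6, 17, 11, 13].

[88, 6, 17, 11, 13]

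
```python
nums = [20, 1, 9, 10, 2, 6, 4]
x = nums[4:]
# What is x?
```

nums has length 7. The slice nums[4:] selects indices [4, 5, 6] (4->2, 5->6, 6->4), giving [2, 6, 4].

[2, 6, 4]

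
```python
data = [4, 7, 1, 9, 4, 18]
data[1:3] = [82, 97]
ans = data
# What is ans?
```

data starts as [4, 7, 1, 9, 4, 18] (length 6). The slice data[1:3] covers indices [1, 2] with values [7, 1]. Replacing that slice with [82, 97] (same length) produces [4, 82, 97, 9, 4, 18].

[4, 82, 97, 9, 4, 18]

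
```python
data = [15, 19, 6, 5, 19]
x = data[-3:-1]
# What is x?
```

data has length 5. The slice data[-3:-1] selects indices [2, 3] (2->6, 3->5), giving [6, 5].

[6, 5]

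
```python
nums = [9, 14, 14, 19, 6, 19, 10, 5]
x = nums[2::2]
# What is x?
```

nums has length 8. The slice nums[2::2] selects indices [2, 4, 6] (2->14, 4->6, 6->10), giving [14, 6, 10].

[14, 6, 10]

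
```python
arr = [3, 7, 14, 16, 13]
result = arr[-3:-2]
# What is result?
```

arr has length 5. The slice arr[-3:-2] selects indices [2] (2->14), giving [14].

[14]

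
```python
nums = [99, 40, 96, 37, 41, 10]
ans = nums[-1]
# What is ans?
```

nums has length 6. Negative index -1 maps to positive index 6 + (-1) = 5. nums[5] = 10.

10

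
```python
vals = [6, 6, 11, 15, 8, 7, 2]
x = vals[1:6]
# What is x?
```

vals has length 7. The slice vals[1:6] selects indices [1, 2, 3, 4, 5] (1->6, 2->11, 3->15, 4->8, 5->7), giving [6, 11, 15, 8, 7].

[6, 11, 15, 8, 7]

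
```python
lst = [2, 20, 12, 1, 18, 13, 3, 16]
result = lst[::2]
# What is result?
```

lst has length 8. The slice lst[::2] selects indices [0, 2, 4, 6] (0->2, 2->12, 4->18, 6->3), giving [2, 12, 18, 3].

[2, 12, 18, 3]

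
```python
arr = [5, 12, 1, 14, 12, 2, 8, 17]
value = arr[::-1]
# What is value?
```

arr has length 8. The slice arr[::-1] selects indices [7, 6, 5, 4, 3, 2, 1, 0] (7->17, 6->8, 5->2, 4->12, 3->14, 2->1, 1->12, 0->5), giving [17, 8, 2, 12, 14, 1, 12, 5].

[17, 8, 2, 12, 14, 1, 12, 5]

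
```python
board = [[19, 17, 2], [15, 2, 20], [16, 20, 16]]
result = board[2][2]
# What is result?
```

board[2] = [16, 20, 16]. Taking column 2 of that row yields 16.

16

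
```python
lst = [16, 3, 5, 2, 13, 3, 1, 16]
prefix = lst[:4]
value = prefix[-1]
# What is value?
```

lst has length 8. The slice lst[:4] selects indices [0, 1, 2, 3] (0->16, 1->3, 2->5, 3->2), giving [16, 3, 5, 2]. So prefix = [16, 3, 5, 2]. Then prefix[-1] = 2.

2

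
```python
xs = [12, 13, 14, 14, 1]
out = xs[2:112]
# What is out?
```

xs has length 5. The slice xs[2:112] selects indices [2, 3, 4] (2->14, 3->14, 4->1), giving [14, 14, 1].

[14, 14, 1]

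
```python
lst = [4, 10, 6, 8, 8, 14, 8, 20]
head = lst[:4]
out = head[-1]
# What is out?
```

lst has length 8. The slice lst[:4] selects indices [0, 1, 2, 3] (0->4, 1->10, 2->6, 3->8), giving [4, 10, 6, 8]. So head = [4, 10, 6, 8]. Then head[-1] = 8.

8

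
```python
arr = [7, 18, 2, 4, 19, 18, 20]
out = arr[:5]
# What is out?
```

arr has length 7. The slice arr[:5] selects indices [0, 1, 2, 3, 4] (0->7, 1->18, 2->2, 3->4, 4->19), giving [7, 18, 2, 4, 19].

[7, 18, 2, 4, 19]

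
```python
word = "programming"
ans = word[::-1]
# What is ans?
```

word has length 11. The slice word[::-1] selects indices [10, 9, 8, 7, 6, 5, 4, 3, 2, 1, 0] (10->'g', 9->'n', 8->'i', 7->'m', 6->'m', 5->'a', 4->'r', 3->'g', 2->'o', 1->'r', 0->'p'), giving 'gnimmargorp'.

'gnimmargorp'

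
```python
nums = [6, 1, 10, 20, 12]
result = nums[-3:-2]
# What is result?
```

nums has length 5. The slice nums[-3:-2] selects indices [2] (2->10), giving [10].

[10]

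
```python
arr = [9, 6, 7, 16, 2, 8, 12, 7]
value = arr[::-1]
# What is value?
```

arr has length 8. The slice arr[::-1] selects indices [7, 6, 5, 4, 3, 2, 1, 0] (7->7, 6->12, 5->8, 4->2, 3->16, 2->7, 1->6, 0->9), giving [7, 12, 8, 2, 16, 7, 6, 9].

[7, 12, 8, 2, 16, 7, 6, 9]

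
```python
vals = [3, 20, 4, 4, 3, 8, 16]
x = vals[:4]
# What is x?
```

vals has length 7. The slice vals[:4] selects indices [0, 1, 2, 3] (0->3, 1->20, 2->4, 3->4), giving [3, 20, 4, 4].

[3, 20, 4, 4]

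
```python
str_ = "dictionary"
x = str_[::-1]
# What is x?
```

str_ has length 10. The slice str_[::-1] selects indices [9, 8, 7, 6, 5, 4, 3, 2, 1, 0] (9->'y', 8->'r', 7->'a', 6->'n', 5->'o', 4->'i', 3->'t', 2->'c', 1->'i', 0->'d'), giving 'yranoitcid'.

'yranoitcid'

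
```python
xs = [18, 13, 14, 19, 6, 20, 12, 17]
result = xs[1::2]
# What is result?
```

xs has length 8. The slice xs[1::2] selects indices [1, 3, 5, 7] (1->13, 3->19, 5->20, 7->17), giving [13, 19, 20, 17].

[13, 19, 20, 17]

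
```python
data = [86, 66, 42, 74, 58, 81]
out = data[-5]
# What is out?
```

data has length 6. Negative index -5 maps to positive index 6 + (-5) = 1. data[1] = 66.

66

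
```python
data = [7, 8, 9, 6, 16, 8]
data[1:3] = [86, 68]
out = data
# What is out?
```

data starts as [7, 8, 9, 6, 16, 8] (length 6). The slice data[1:3] covers indices [1, 2] with values [8, 9]. Replacing that slice with [86, 68] (same length) produces [7, 86, 68, 6, 16, 8].

[7, 86, 68, 6, 16, 8]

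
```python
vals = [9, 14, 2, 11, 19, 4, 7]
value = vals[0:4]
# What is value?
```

vals has length 7. The slice vals[0:4] selects indices [0, 1, 2, 3] (0->9, 1->14, 2->2, 3->11), giving [9, 14, 2, 11].

[9, 14, 2, 11]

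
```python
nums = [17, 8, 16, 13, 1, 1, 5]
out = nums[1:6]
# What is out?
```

nums has length 7. The slice nums[1:6] selects indices [1, 2, 3, 4, 5] (1->8, 2->16, 3->13, 4->1, 5->1), giving [8, 16, 13, 1, 1].

[8, 16, 13, 1, 1]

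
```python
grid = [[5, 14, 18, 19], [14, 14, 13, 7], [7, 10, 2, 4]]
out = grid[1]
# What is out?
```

grid has 3 rows. Row 1 is [14, 14, 13, 7].

[14, 14, 13, 7]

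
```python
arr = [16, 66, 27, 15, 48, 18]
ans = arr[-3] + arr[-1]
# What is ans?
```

arr has length 6. Negative index -3 maps to positive index 6 + (-3) = 3. arr[3] = 15.
arr has length 6. Negative index -1 maps to positive index 6 + (-1) = 5. arr[5] = 18.
Sum: 15 + 18 = 33.

33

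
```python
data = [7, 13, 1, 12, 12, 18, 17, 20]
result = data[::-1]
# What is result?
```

data has length 8. The slice data[::-1] selects indices [7, 6, 5, 4, 3, 2, 1, 0] (7->20, 6->17, 5->18, 4->12, 3->12, 2->1, 1->13, 0->7), giving [20, 17, 18, 12, 12, 1, 13, 7].

[20, 17, 18, 12, 12, 1, 13, 7]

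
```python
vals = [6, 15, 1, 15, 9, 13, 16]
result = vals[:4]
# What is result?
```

vals has length 7. The slice vals[:4] selects indices [0, 1, 2, 3] (0->6, 1->15, 2->1, 3->15), giving [6, 15, 1, 15].

[6, 15, 1, 15]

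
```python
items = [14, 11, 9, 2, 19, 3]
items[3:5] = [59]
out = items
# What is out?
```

items starts as [14, 11, 9, 2, 19, 3] (length 6). The slice items[3:5] covers indices [3, 4] with values [2, 19]. Replacing that slice with [59] (different length) produces [14, 11, 9, 59, 3].

[14, 11, 9, 59, 3]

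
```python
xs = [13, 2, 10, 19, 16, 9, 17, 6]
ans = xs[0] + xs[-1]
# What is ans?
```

xs has length 8. xs[0] = 13.
xs has length 8. Negative index -1 maps to positive index 8 + (-1) = 7. xs[7] = 6.
Sum: 13 + 6 = 19.

19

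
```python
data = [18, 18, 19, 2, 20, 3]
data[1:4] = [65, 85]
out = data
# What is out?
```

data starts as [18, 18, 19, 2, 20, 3] (length 6). The slice data[1:4] covers indices [1, 2, 3] with values [18, 19, 2]. Replacing that slice with [65, 85] (different length) produces [18, 65, 85, 20, 3].

[18, 65, 85, 20, 3]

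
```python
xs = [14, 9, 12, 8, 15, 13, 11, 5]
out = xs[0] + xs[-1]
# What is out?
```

xs has length 8. xs[0] = 14.
xs has length 8. Negative index -1 maps to positive index 8 + (-1) = 7. xs[7] = 5.
Sum: 14 + 5 = 19.

19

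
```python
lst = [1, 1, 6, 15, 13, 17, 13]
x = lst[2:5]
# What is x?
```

lst has length 7. The slice lst[2:5] selects indices [2, 3, 4] (2->6, 3->15, 4->13), giving [6, 15, 13].

[6, 15, 13]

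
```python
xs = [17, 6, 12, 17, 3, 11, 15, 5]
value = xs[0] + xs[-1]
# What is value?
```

xs has length 8. xs[0] = 17.
xs has length 8. Negative index -1 maps to positive index 8 + (-1) = 7. xs[7] = 5.
Sum: 17 + 5 = 22.

22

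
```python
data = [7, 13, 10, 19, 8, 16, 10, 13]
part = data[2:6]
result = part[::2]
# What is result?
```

data has length 8. The slice data[2:6] selects indices [2, 3, 4, 5] (2->10, 3->19, 4->8, 5->16), giving [10, 19, 8, 16]. So part = [10, 19, 8, 16]. part has length 4. The slice part[::2] selects indices [0, 2] (0->10, 2->8), giving [10, 8].

[10, 8]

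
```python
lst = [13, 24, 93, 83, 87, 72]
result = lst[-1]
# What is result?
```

lst has length 6. Negative index -1 maps to positive index 6 + (-1) = 5. lst[5] = 72.

72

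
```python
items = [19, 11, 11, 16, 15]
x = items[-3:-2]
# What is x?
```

items has length 5. The slice items[-3:-2] selects indices [2] (2->11), giving [11].

[11]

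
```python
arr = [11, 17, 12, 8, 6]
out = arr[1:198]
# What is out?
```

arr has length 5. The slice arr[1:198] selects indices [1, 2, 3, 4] (1->17, 2->12, 3->8, 4->6), giving [17, 12, 8, 6].

[17, 12, 8, 6]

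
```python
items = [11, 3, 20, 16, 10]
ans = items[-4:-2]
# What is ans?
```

items has length 5. The slice items[-4:-2] selects indices [1, 2] (1->3, 2->20), giving [3, 20].

[3, 20]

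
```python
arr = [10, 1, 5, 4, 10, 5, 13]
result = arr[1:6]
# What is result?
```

arr has length 7. The slice arr[1:6] selects indices [1, 2, 3, 4, 5] (1->1, 2->5, 3->4, 4->10, 5->5), giving [1, 5, 4, 10, 5].

[1, 5, 4, 10, 5]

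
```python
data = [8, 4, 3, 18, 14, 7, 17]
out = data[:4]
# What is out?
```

data has length 7. The slice data[:4] selects indices [0, 1, 2, 3] (0->8, 1->4, 2->3, 3->18), giving [8, 4, 3, 18].

[8, 4, 3, 18]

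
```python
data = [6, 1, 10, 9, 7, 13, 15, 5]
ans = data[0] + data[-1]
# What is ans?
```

data has length 8. data[0] = 6.
data has length 8. Negative index -1 maps to positive index 8 + (-1) = 7. data[7] = 5.
Sum: 6 + 5 = 11.

11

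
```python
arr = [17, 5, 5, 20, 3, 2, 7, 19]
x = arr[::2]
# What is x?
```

arr has length 8. The slice arr[::2] selects indices [0, 2, 4, 6] (0->17, 2->5, 4->3, 6->7), giving [17, 5, 3, 7].

[17, 5, 3, 7]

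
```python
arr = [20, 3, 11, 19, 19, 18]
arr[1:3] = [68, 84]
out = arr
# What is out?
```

arr starts as [20, 3, 11, 19, 19, 18] (length 6). The slice arr[1:3] covers indices [1, 2] with values [3, 11]. Replacing that slice with [68, 84] (same length) produces [20, 68, 84, 19, 19, 18].

[20, 68, 84, 19, 19, 18]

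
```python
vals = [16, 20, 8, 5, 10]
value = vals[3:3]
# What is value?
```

vals has length 5. The slice vals[3:3] resolves to an empty index range, so the result is [].

[]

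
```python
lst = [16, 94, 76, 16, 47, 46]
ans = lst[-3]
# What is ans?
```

lst has length 6. Negative index -3 maps to positive index 6 + (-3) = 3. lst[3] = 16.

16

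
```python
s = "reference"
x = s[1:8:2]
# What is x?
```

s has length 9. The slice s[1:8:2] selects indices [1, 3, 5, 7] (1->'e', 3->'e', 5->'e', 7->'c'), giving 'eeec'.

'eeec'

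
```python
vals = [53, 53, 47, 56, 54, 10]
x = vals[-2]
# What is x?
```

vals has length 6. Negative index -2 maps to positive index 6 + (-2) = 4. vals[4] = 54.

54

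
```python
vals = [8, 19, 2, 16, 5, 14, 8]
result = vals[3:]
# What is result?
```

vals has length 7. The slice vals[3:] selects indices [3, 4, 5, 6] (3->16, 4->5, 5->14, 6->8), giving [16, 5, 14, 8].

[16, 5, 14, 8]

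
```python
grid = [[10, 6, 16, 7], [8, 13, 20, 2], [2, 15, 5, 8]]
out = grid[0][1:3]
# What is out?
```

grid[0] = [10, 6, 16, 7]. grid[0] has length 4. The slice grid[0][1:3] selects indices [1, 2] (1->6, 2->16), giving [6, 16].

[6, 16]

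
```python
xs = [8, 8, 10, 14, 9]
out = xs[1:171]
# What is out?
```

xs has length 5. The slice xs[1:171] selects indices [1, 2, 3, 4] (1->8, 2->10, 3->14, 4->9), giving [8, 10, 14, 9].

[8, 10, 14, 9]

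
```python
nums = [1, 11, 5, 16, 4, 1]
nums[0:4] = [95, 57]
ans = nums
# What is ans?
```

nums starts as [1, 11, 5, 16, 4, 1] (length 6). The slice nums[0:4] covers indices [0, 1, 2, 3] with values [1, 11, 5, 16]. Replacing that slice with [95, 57] (different length) produces [95, 57, 4, 1].

[95, 57, 4, 1]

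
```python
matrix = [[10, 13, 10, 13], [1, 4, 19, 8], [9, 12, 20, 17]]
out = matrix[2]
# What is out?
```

matrix has 3 rows. Row 2 is [9, 12, 20, 17].

[9, 12, 20, 17]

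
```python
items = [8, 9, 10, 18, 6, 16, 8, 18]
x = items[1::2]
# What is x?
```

items has length 8. The slice items[1::2] selects indices [1, 3, 5, 7] (1->9, 3->18, 5->16, 7->18), giving [9, 18, 16, 18].

[9, 18, 16, 18]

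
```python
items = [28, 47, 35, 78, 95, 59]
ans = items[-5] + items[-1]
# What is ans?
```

items has length 6. Negative index -5 maps to positive index 6 + (-5) = 1. items[1] = 47.
items has length 6. Negative index -1 maps to positive index 6 + (-1) = 5. items[5] = 59.
Sum: 47 + 59 = 106.

106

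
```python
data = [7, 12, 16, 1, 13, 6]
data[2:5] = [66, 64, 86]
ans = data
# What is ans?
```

data starts as [7, 12, 16, 1, 13, 6] (length 6). The slice data[2:5] covers indices [2, 3, 4] with values [16, 1, 13]. Replacing that slice with [66, 64, 86] (same length) produces [7, 12, 66, 64, 86, 6].

[7, 12, 66, 64, 86, 6]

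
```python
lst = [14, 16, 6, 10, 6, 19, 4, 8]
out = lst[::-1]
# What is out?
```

lst has length 8. The slice lst[::-1] selects indices [7, 6, 5, 4, 3, 2, 1, 0] (7->8, 6->4, 5->19, 4->6, 3->10, 2->6, 1->16, 0->14), giving [8, 4, 19, 6, 10, 6, 16, 14].

[8, 4, 19, 6, 10, 6, 16, 14]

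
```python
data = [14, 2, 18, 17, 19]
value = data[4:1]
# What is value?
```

data has length 5. The slice data[4:1] resolves to an empty index range, so the result is [].

[]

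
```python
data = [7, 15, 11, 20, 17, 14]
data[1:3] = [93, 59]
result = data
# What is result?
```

data starts as [7, 15, 11, 20, 17, 14] (length 6). The slice data[1:3] covers indices [1, 2] with values [15, 11]. Replacing that slice with [93, 59] (same length) produces [7, 93, 59, 20, 17, 14].

[7, 93, 59, 20, 17, 14]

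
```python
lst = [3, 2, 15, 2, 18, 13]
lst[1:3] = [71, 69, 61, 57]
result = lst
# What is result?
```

lst starts as [3, 2, 15, 2, 18, 13] (length 6). The slice lst[1:3] covers indices [1, 2] with values [2, 15]. Replacing that slice with [71, 69, 61, 57] (different length) produces [3, 71, 69, 61, 57, 2, 18, 13].

[3, 71, 69, 61, 57, 2, 18, 13]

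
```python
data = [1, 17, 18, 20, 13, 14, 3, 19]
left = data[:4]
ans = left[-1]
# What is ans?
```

data has length 8. The slice data[:4] selects indices [0, 1, 2, 3] (0->1, 1->17, 2->18, 3->20), giving [1, 17, 18, 20]. So left = [1, 17, 18, 20]. Then left[-1] = 20.

20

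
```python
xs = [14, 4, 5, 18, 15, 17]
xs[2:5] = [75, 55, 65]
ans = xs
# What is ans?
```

xs starts as [14, 4, 5, 18, 15, 17] (length 6). The slice xs[2:5] covers indices [2, 3, 4] with values [5, 18, 15]. Replacing that slice with [75, 55, 65] (same length) produces [14, 4, 75, 55, 65, 17].

[14, 4, 75, 55, 65, 17]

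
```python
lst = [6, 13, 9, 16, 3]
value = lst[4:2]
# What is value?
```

lst has length 5. The slice lst[4:2] resolves to an empty index range, so the result is [].

[]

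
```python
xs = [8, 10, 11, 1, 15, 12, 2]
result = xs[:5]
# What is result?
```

xs has length 7. The slice xs[:5] selects indices [0, 1, 2, 3, 4] (0->8, 1->10, 2->11, 3->1, 4->15), giving [8, 10, 11, 1, 15].

[8, 10, 11, 1, 15]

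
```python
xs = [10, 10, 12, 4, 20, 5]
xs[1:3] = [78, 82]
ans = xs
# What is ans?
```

xs starts as [10, 10, 12, 4, 20, 5] (length 6). The slice xs[1:3] covers indices [1, 2] with values [10, 12]. Replacing that slice with [78, 82] (same length) produces [10, 78, 82, 4, 20, 5].

[10, 78, 82, 4, 20, 5]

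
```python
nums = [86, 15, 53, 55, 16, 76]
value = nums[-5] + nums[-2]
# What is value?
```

nums has length 6. Negative index -5 maps to positive index 6 + (-5) = 1. nums[1] = 15.
nums has length 6. Negative index -2 maps to positive index 6 + (-2) = 4. nums[4] = 16.
Sum: 15 + 16 = 31.

31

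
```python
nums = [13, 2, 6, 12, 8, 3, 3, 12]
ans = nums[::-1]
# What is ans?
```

nums has length 8. The slice nums[::-1] selects indices [7, 6, 5, 4, 3, 2, 1, 0] (7->12, 6->3, 5->3, 4->8, 3->12, 2->6, 1->2, 0->13), giving [12, 3, 3, 8, 12, 6, 2, 13].

[12, 3, 3, 8, 12, 6, 2, 13]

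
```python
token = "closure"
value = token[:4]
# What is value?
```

token has length 7. The slice token[:4] selects indices [0, 1, 2, 3] (0->'c', 1->'l', 2->'o', 3->'s'), giving 'clos'.

'clos'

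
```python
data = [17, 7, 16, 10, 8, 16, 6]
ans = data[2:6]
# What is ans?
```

data has length 7. The slice data[2:6] selects indices [2, 3, 4, 5] (2->16, 3->10, 4->8, 5->16), giving [16, 10, 8, 16].

[16, 10, 8, 16]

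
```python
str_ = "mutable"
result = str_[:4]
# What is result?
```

str_ has length 7. The slice str_[:4] selects indices [0, 1, 2, 3] (0->'m', 1->'u', 2->'t', 3->'a'), giving 'muta'.

'muta'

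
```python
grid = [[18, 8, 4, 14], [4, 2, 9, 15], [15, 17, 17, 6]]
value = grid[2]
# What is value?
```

grid has 3 rows. Row 2 is [15, 17, 17, 6].

[15, 17, 17, 6]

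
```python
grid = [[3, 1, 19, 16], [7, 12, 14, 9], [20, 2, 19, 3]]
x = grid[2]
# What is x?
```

grid has 3 rows. Row 2 is [20, 2, 19, 3].

[20, 2, 19, 3]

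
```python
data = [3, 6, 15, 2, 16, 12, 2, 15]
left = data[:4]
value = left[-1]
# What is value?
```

data has length 8. The slice data[:4] selects indices [0, 1, 2, 3] (0->3, 1->6, 2->15, 3->2), giving [3, 6, 15, 2]. So left = [3, 6, 15, 2]. Then left[-1] = 2.

2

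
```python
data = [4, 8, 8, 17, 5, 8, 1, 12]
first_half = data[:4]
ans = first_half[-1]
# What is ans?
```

data has length 8. The slice data[:4] selects indices [0, 1, 2, 3] (0->4, 1->8, 2->8, 3->17), giving [4, 8, 8, 17]. So first_half = [4, 8, 8, 17]. Then first_half[-1] = 17.

17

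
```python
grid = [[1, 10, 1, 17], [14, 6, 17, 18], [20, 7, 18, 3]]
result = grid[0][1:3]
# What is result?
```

grid[0] = [1, 10, 1, 17]. grid[0] has length 4. The slice grid[0][1:3] selects indices [1, 2] (1->10, 2->1), giving [10, 1].

[10, 1]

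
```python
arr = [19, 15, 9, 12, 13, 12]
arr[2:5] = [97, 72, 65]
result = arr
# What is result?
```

arr starts as [19, 15, 9, 12, 13, 12] (length 6). The slice arr[2:5] covers indices [2, 3, 4] with values [9, 12, 13]. Replacing that slice with [97, 72, 65] (same length) produces [19, 15, 97, 72, 65, 12].

[19, 15, 97, 72, 65, 12]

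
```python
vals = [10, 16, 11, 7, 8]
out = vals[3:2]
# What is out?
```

vals has length 5. The slice vals[3:2] resolves to an empty index range, so the result is [].

[]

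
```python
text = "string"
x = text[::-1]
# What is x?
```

text has length 6. The slice text[::-1] selects indices [5, 4, 3, 2, 1, 0] (5->'g', 4->'n', 3->'i', 2->'r', 1->'t', 0->'s'), giving 'gnirts'.

'gnirts'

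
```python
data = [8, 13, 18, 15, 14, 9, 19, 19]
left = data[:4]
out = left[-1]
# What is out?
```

data has length 8. The slice data[:4] selects indices [0, 1, 2, 3] (0->8, 1->13, 2->18, 3->15), giving [8, 13, 18, 15]. So left = [8, 13, 18, 15]. Then left[-1] = 15.

15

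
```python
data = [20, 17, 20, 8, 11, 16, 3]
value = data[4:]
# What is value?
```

data has length 7. The slice data[4:] selects indices [4, 5, 6] (4->11, 5->16, 6->3), giving [11, 16, 3].

[11, 16, 3]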